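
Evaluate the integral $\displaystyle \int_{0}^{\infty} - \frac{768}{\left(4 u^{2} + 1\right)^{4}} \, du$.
$- 60 \pi$

Recall the elementary integral
$$J(a) = \int_{0}^{\infty} - \frac{3}{a^{2} + u^{2}} \, du = - \frac{3 \pi}{2 a}.$$

Differentiating under the integral sign with respect to $a$,
$$\frac{dJ}{da} = \int_{0}^{\infty} \frac{6 a}{\left(a^{2} + u^{2}\right)^{2}} \, du = \frac{3 \pi}{2 a^{2}},$$
so $\int_{0}^{\infty} - \frac{3}{\left(a^{2} + u^{2}\right)^{2}} \, du = - \frac{3 \pi}{4 a^{3}}$.

Repeating — each differentiation of $1/(u^2+a^2)^j$ produces $-2ja/(u^2+a^2)^{j+1}$ — and dividing through by $-2ja$ at each step yields, after $3$ differentiations in total,
$$\int_{0}^{\infty} - \frac{3}{\left(a^{2} + u^{2}\right)^{4}} \, du = - \frac{15 \pi}{32 a^{7}}.$$

Setting $a = \frac{1}{2}$:
$$I = - 60 \pi.$$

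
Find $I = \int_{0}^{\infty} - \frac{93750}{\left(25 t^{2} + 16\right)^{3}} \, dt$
$- \frac{28125 \pi}{8192}$

Begin with the known result
$$J(a) = \int_{0}^{\infty} - \frac{6}{a^{2} + t^{2}} \, dt = - \frac{3 \pi}{a}.$$

Differentiating under the integral sign with respect to $a$,
$$\frac{dJ}{da} = \int_{0}^{\infty} \frac{12 a}{\left(a^{2} + t^{2}\right)^{2}} \, dt = \frac{3 \pi}{a^{2}},$$
so $\int_{0}^{\infty} - \frac{6}{\left(a^{2} + t^{2}\right)^{2}} \, dt = - \frac{3 \pi}{2 a^{3}}$.

Repeating — each differentiation of $1/(t^2+a^2)^j$ produces $-2ja/(t^2+a^2)^{j+1}$ — and dividing through by $-2ja$ at each step yields, after $2$ differentiations in total,
$$\int_{0}^{\infty} - \frac{6}{\left(a^{2} + t^{2}\right)^{3}} \, dt = - \frac{9 \pi}{8 a^{5}}.$$

Setting $a = \frac{4}{5}$:
$$I = - \frac{28125 \pi}{8192}.$$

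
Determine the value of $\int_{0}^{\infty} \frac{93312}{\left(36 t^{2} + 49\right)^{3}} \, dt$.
$\frac{2916 \pi}{16807}$

Start from the standard arctangent integral
$$J(a) = \int_{0}^{\infty} \frac{2}{a^{2} + t^{2}} \, dt = \frac{\pi}{a}.$$

Differentiating under the integral sign with respect to $a$,
$$\frac{dJ}{da} = \int_{0}^{\infty} - \frac{4 a}{\left(a^{2} + t^{2}\right)^{2}} \, dt = - \frac{\pi}{a^{2}},$$
so $\int_{0}^{\infty} \frac{2}{\left(a^{2} + t^{2}\right)^{2}} \, dt = \frac{\pi}{2 a^{3}}$.

Repeating — each differentiation of $1/(t^2+a^2)^j$ produces $-2ja/(t^2+a^2)^{j+1}$ — and dividing through by $-2ja$ at each step yields, after $2$ differentiations in total,
$$\int_{0}^{\infty} \frac{2}{\left(a^{2} + t^{2}\right)^{3}} \, dt = \frac{3 \pi}{8 a^{5}}.$$

Setting $a = \frac{7}{6}$:
$$I = \frac{2916 \pi}{16807}.$$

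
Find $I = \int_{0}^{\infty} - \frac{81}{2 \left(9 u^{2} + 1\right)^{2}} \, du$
$- \frac{27 \pi}{8}$

Begin with the known result
$$J(a) = \int_{0}^{\infty} - \frac{1}{2 \left(a^{2} + u^{2}\right)} \, du = - \frac{\pi}{4 a}.$$

Differentiating under the integral sign with respect to $a$,
$$\frac{dJ}{da} = \int_{0}^{\infty} \frac{a}{\left(a^{2} + u^{2}\right)^{2}} \, du = \frac{\pi}{4 a^{2}},$$
so $\int_{0}^{\infty} - \frac{1}{2 \left(a^{2} + u^{2}\right)^{2}} \, du = - \frac{\pi}{8 a^{3}}$.

Setting $a = \frac{1}{3}$:
$$I = - \frac{27 \pi}{8}.$$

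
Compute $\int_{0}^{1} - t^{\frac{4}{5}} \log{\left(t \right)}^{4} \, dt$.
$- \frac{25000}{19683}$

Begin with the known integral
$$J(a) = \int_{0}^{1} - t^{a} \, dt = - \frac{1}{a + 1}.$$

Differentiating under the integral sign brings down a factor of $\ln t$:
$$\frac{dJ}{da} = \int_{0}^{1} - t^{a} \log{\left(t \right)} \, dt = \frac{1}{\left(a + 1\right)^{2}}.$$

Repeating $4$ times in total — each differentiation brings down another $\ln t$ — gives
$$\frac{d^{4}J}{da^{4}} = \int_{0}^{1} - t^{a} \log{\left(t \right)}^{4} \, dt = - \frac{24}{\left(a + 1\right)^{5}},$$
and the integrand here is exactly the target integrand, so $I = - \frac{24}{\left(a + 1\right)^{5}}$.

Setting $a = \frac{4}{5}$:
$$I = - \frac{25000}{19683}.$$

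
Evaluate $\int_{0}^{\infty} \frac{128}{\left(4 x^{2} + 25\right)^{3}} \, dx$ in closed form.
$\frac{12 \pi}{3125}$

Recall the elementary integral
$$J(a) = \int_{0}^{\infty} \frac{2}{a^{2} + x^{2}} \, dx = \frac{\pi}{a}.$$

Differentiating under the integral sign with respect to $a$,
$$\frac{dJ}{da} = \int_{0}^{\infty} - \frac{4 a}{\left(a^{2} + x^{2}\right)^{2}} \, dx = - \frac{\pi}{a^{2}},$$
so $\int_{0}^{\infty} \frac{2}{\left(a^{2} + x^{2}\right)^{2}} \, dx = \frac{\pi}{2 a^{3}}$.

Repeating — each differentiation of $1/(x^2+a^2)^j$ produces $-2ja/(x^2+a^2)^{j+1}$ — and dividing through by $-2ja$ at each step yields, after $2$ differentiations in total,
$$\int_{0}^{\infty} \frac{2}{\left(a^{2} + x^{2}\right)^{3}} \, dx = \frac{3 \pi}{8 a^{5}}.$$

Setting $a = \frac{5}{2}$:
$$I = \frac{12 \pi}{3125}.$$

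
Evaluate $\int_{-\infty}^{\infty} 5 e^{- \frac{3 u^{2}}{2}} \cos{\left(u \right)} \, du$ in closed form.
$\frac{5 \sqrt{6} \sqrt{\pi}}{3 e^{\frac{1}{6}}}$

Treat the cosine frequency as a parameter and define $I(b) = \int_{-\infty}^{\infty} 5 e^{- \frac{3 u^{2}}{2}} \cos{\left(b u \right)} \, du$.

Differentiating under the integral sign,
$$I'(b) = \int_{-\infty}^{\infty} - 5 u e^{- \frac{3 u^{2}}{2}} \sin{\left(b u \right)} \, du.$$

Integrate $\int_{-\infty}^{\infty} u \sin(b u)\, e^{- \frac{3 u^{2}}{2}}\, du$ by parts with $w = \sin(b u)$ and $dv = u\, e^{- \frac{3 u^{2}}{2}}\, du$, giving $v = - \frac{e^{- \frac{3 u^{2}}{2}}}{3}$. The boundary term vanishes and
$$\int_{-\infty}^{\infty} u \sin(b u)\, e^{- \frac{3 u^{2}}{2}}\, du = \frac{b}{3} \int_{-\infty}^{\infty} \cos(b u)\, e^{- \frac{3 u^{2}}{2}}\, du,$$
so $I'(b) = - \frac{b}{3}\, I(b)$.

This is a separable first-order ODE; solving with the initial condition $I(0) = \int_{-\infty}^{\infty} 5 e^{- \frac{3 u^{2}}{2}}\,du = \frac{5 \sqrt{6} \sqrt{\pi}}{3}$ gives
$$I(b) = \frac{5 \sqrt{6} \sqrt{\pi} e^{- \frac{b^{2}}{6}}}{3}.$$

Setting $b = 1$:
$$I = \frac{5 \sqrt{6} \sqrt{\pi}}{3 e^{\frac{1}{6}}}.$$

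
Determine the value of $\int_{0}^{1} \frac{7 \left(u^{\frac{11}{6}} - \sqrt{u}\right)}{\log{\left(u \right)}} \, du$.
$- \log{\left(\frac{4782969}{410338673} \right)}$

Replace the exponent $\frac{1}{2}$ by a parameter $a$: let $I(a) = \int_{0}^{1} \frac{7 \left(u^{\frac{11}{6}} - u^{a}\right)}{\log{\left(u \right)}} \, du$.

Since $\dfrac{\partial}{\partial a}\,u^{a} = u^{a} \ln u$, the $\ln u$ in the denominator cancels and
$$\frac{dI}{da} = \int_{0}^{1} -7 u^{a} \, du = -7 \left[\frac{u^{a+1}}{a+1}\right]_0^1 = - \frac{7}{a + 1}.$$

Integrating with respect to $a$ gives $I(a) = - \log{\left(\frac{279936 \left(a + 1\right)^{7}}{410338673} \right)} + C$.

At $a = \frac{11}{6}$ the integrand is identically $0$, so $I(\frac{11}{6}) = 0$. The closed form gives $0$, hence $C = 0$.

Setting $a = \frac{1}{2}$:
$$I = - \log{\left(\frac{4782969}{410338673} \right)}.$$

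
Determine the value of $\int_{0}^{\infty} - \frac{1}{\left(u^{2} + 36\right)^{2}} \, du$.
$- \frac{\pi}{864}$

Begin with the known result
$$J(a) = \int_{0}^{\infty} - \frac{1}{a^{2} + u^{2}} \, du = - \frac{\pi}{2 a}.$$

Differentiating under the integral sign with respect to $a$,
$$\frac{dJ}{da} = \int_{0}^{\infty} \frac{2 a}{\left(a^{2} + u^{2}\right)^{2}} \, du = \frac{\pi}{2 a^{2}},$$
so $\int_{0}^{\infty} - \frac{1}{\left(a^{2} + u^{2}\right)^{2}} \, du = - \frac{\pi}{4 a^{3}}$.

Setting $a = 6$:
$$I = - \frac{\pi}{864}.$$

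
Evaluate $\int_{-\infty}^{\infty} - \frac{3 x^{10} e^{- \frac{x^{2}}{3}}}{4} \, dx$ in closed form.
$- \frac{688905 \sqrt{3} \sqrt{\pi}}{128}$

Consider the simpler parametrised integral
$$J(a) = \int_{-\infty}^{\infty} - \frac{3 e^{- a x^{2}}}{4} \, dx = - \frac{3 \sqrt{\pi}}{4 \sqrt{a}}.$$

Differentiating under the integral sign brings down a factor of $(-x^2)$:
$$\frac{dJ}{da} = \int_{-\infty}^{\infty} \frac{3 x^{2} e^{- a x^{2}}}{4} \, dx = \frac{3 \sqrt{\pi}}{8 a^{\frac{3}{2}}}.$$

Repeating $5$ times in total — each differentiation brings down another $(-x^2)$ — gives
$$\frac{d^{5}J}{da^{5}} = \int_{-\infty}^{\infty} \frac{3 x^{10} e^{- a x^{2}}}{4} \, dx = \frac{2835 \sqrt{\pi}}{128 a^{\frac{11}{2}}},$$
and the integrand here is $(-1)^{5}$ times the target integrand, so $I = (-1)^{5}\,\frac{d^{5}J}{da^{5}} = - \frac{2835 \sqrt{\pi}}{128 a^{\frac{11}{2}}}$.

Setting $a = \frac{1}{3}$:
$$I = - \frac{688905 \sqrt{3} \sqrt{\pi}}{128}.$$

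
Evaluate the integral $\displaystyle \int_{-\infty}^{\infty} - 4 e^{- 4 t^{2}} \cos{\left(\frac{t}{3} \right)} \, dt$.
$- \frac{2 \sqrt{\pi}}{e^{\frac{1}{144}}}$

Define $I(b) = \int_{-\infty}^{\infty} - 4 e^{- 4 t^{2}} \cos{\left(b t \right)} \, dt$.

Differentiating under the integral sign,
$$I'(b) = \int_{-\infty}^{\infty} 4 t e^{- 4 t^{2}} \sin{\left(b t \right)} \, dt.$$

Integrate $\int_{-\infty}^{\infty} t \sin(b t)\, e^{- 4 t^{2}}\, dt$ by parts with $u = \sin(b t)$ and $dv = t\, e^{- 4 t^{2}}\, dt$, giving $v = - \frac{e^{- 4 t^{2}}}{8}$. The boundary term vanishes and
$$\int_{-\infty}^{\infty} t \sin(b t)\, e^{- 4 t^{2}}\, dt = \frac{b}{8} \int_{-\infty}^{\infty} \cos(b t)\, e^{- 4 t^{2}}\, dt,$$
so $I'(b) = - \frac{b}{8}\, I(b)$.

This is a separable first-order ODE; solving with the initial condition $I(0) = \int_{-\infty}^{\infty} - 4 e^{- 4 t^{2}}\,dt = - 2 \sqrt{\pi}$ gives
$$I(b) = - 2 \sqrt{\pi} e^{- \frac{b^{2}}{16}}.$$

Setting $b = \frac{1}{3}$:
$$I = - \frac{2 \sqrt{\pi}}{e^{\frac{1}{144}}}.$$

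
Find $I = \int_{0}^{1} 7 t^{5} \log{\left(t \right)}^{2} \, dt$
$\frac{7}{108}$

Start from the elementary integral
$$J(a) = \int_{0}^{1} 7 t^{a} \, dt = \frac{7}{a + 1}.$$

Differentiating under the integral sign brings down a factor of $\ln t$:
$$\frac{dJ}{da} = \int_{0}^{1} 7 t^{a} \log{\left(t \right)} \, dt = - \frac{7}{\left(a + 1\right)^{2}}.$$

Repeating twice in total — each differentiation brings down another $\ln t$ — gives
$$\frac{d^{2}J}{da^{2}} = \int_{0}^{1} 7 t^{a} \log{\left(t \right)}^{2} \, dt = \frac{14}{\left(a + 1\right)^{3}},$$
and the integrand here is exactly the target integrand, so $I = \frac{14}{\left(a + 1\right)^{3}}$.

Setting $a = 5$:
$$I = \frac{7}{108}.$$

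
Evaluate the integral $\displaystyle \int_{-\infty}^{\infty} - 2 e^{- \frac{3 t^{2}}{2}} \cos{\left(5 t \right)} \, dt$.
$- \frac{2 \sqrt{6} \sqrt{\pi}}{3 e^{\frac{25}{6}}}$

Treat the cosine frequency as a parameter and define $I(b) = \int_{-\infty}^{\infty} - 2 e^{- \frac{3 t^{2}}{2}} \cos{\left(b t \right)} \, dt$.

Differentiating under the integral sign,
$$I'(b) = \int_{-\infty}^{\infty} 2 t e^{- \frac{3 t^{2}}{2}} \sin{\left(b t \right)} \, dt.$$

Integrate $\int_{-\infty}^{\infty} t \sin(b t)\, e^{- \frac{3 t^{2}}{2}}\, dt$ by parts with $u = \sin(b t)$ and $dv = t\, e^{- \frac{3 t^{2}}{2}}\, dt$, giving $v = - \frac{e^{- \frac{3 t^{2}}{2}}}{3}$. The boundary term vanishes and
$$\int_{-\infty}^{\infty} t \sin(b t)\, e^{- \frac{3 t^{2}}{2}}\, dt = \frac{b}{3} \int_{-\infty}^{\infty} \cos(b t)\, e^{- \frac{3 t^{2}}{2}}\, dt,$$
so $I'(b) = - \frac{b}{3}\, I(b)$.

This is a separable first-order ODE; solving with the initial condition $I(0) = \int_{-\infty}^{\infty} - 2 e^{- \frac{3 t^{2}}{2}}\,dt = - \frac{2 \sqrt{6} \sqrt{\pi}}{3}$ gives
$$I(b) = - \frac{2 \sqrt{6} \sqrt{\pi} e^{- \frac{b^{2}}{6}}}{3}.$$

Setting $b = 5$:
$$I = - \frac{2 \sqrt{6} \sqrt{\pi}}{3 e^{\frac{25}{6}}}.$$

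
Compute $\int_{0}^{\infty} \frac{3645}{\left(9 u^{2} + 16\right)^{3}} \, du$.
$\frac{3645 \pi}{16384}$

Recall the elementary integral
$$J(a) = \int_{0}^{\infty} \frac{5}{a^{2} + u^{2}} \, du = \frac{5 \pi}{2 a}.$$

Differentiating under the integral sign with respect to $a$,
$$\frac{dJ}{da} = \int_{0}^{\infty} - \frac{10 a}{\left(a^{2} + u^{2}\right)^{2}} \, du = - \frac{5 \pi}{2 a^{2}},$$
so $\int_{0}^{\infty} \frac{5}{\left(a^{2} + u^{2}\right)^{2}} \, du = \frac{5 \pi}{4 a^{3}}$.

Repeating — each differentiation of $1/(u^2+a^2)^j$ produces $-2ja/(u^2+a^2)^{j+1}$ — and dividing through by $-2ja$ at each step yields, after $2$ differentiations in total,
$$\int_{0}^{\infty} \frac{5}{\left(a^{2} + u^{2}\right)^{3}} \, du = \frac{15 \pi}{16 a^{5}}.$$

Setting $a = \frac{4}{3}$:
$$I = \frac{3645 \pi}{16384}.$$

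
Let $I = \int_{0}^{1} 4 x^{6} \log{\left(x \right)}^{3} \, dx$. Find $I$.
$- \frac{24}{2401}$

Begin with the known integral
$$J(a) = \int_{0}^{1} 4 x^{a} \, dx = \frac{4}{a + 1}.$$

Differentiating under the integral sign brings down a factor of $\ln x$:
$$\frac{dJ}{da} = \int_{0}^{1} 4 x^{a} \log{\left(x \right)} \, dx = - \frac{4}{\left(a + 1\right)^{2}}.$$

Repeating $3$ times in total — each differentiation brings down another $\ln x$ — gives
$$\frac{d^{3}J}{da^{3}} = \int_{0}^{1} 4 x^{a} \log{\left(x \right)}^{3} \, dx = - \frac{24}{\left(a + 1\right)^{4}},$$
and the integrand here is exactly the target integrand, so $I = - \frac{24}{\left(a + 1\right)^{4}}$.

Setting $a = 6$:
$$I = - \frac{24}{2401}.$$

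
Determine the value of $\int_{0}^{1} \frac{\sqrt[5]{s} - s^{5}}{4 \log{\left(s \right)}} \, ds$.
$- \frac{\log{\left(5 \right)}}{4}$

Consider the one-parameter family: let $I(a) = \int_{0}^{1} \frac{- s^{5} + s^{a}}{4 \log{\left(s \right)}} \, ds$.

Since $\dfrac{\partial}{\partial a}\,s^{a} = s^{a} \ln s$, the $\ln s$ in the denominator cancels and
$$\frac{dI}{da} = \int_{0}^{1} \frac{1}{4} s^{a} \, ds = \frac{1}{4} \left[\frac{s^{a+1}}{a+1}\right]_0^1 = \frac{1}{4 \left(a + 1\right)}.$$

Integrating with respect to $a$ gives $I(a) = \frac{\log{\left(a + 1 \right)}}{4} - \frac{\log{\left(6 \right)}}{4} + C$.

At $a = 5$ the integrand is identically $0$, so $I(5) = 0$. The closed form gives $0$, hence $C = 0$.

Setting $a = \frac{1}{5}$:
$$I = - \frac{\log{\left(5 \right)}}{4}.$$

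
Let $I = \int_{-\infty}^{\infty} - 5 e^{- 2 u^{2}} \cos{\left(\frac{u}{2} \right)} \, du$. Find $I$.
$- \frac{5 \sqrt{2} \sqrt{\pi}}{2 e^{\frac{1}{32}}}$

Define $I(b) = \int_{-\infty}^{\infty} - 5 e^{- 2 u^{2}} \cos{\left(b u \right)} \, du$.

Differentiating under the integral sign,
$$I'(b) = \int_{-\infty}^{\infty} 5 u e^{- 2 u^{2}} \sin{\left(b u \right)} \, du.$$

Integrate $\int_{-\infty}^{\infty} u \sin(b u)\, e^{- 2 u^{2}}\, du$ by parts with $w = \sin(b u)$ and $dv = u\, e^{- 2 u^{2}}\, du$, giving $v = - \frac{e^{- 2 u^{2}}}{4}$. The boundary term vanishes and
$$\int_{-\infty}^{\infty} u \sin(b u)\, e^{- 2 u^{2}}\, du = \frac{b}{4} \int_{-\infty}^{\infty} \cos(b u)\, e^{- 2 u^{2}}\, du,$$
so $I'(b) = - \frac{b}{4}\, I(b)$.

This is a separable first-order ODE; solving with the initial condition $I(0) = \int_{-\infty}^{\infty} - 5 e^{- 2 u^{2}}\,du = - \frac{5 \sqrt{2} \sqrt{\pi}}{2}$ gives
$$I(b) = - \frac{5 \sqrt{2} \sqrt{\pi} e^{- \frac{b^{2}}{8}}}{2}.$$

Setting $b = \frac{1}{2}$:
$$I = - \frac{5 \sqrt{2} \sqrt{\pi}}{2 e^{\frac{1}{32}}}.$$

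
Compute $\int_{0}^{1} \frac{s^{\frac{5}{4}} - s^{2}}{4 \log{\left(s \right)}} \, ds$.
$- \frac{\log{\left(2 \right)}}{2} + \frac{\log{\left(3 \right)}}{4}$

Replace the exponent $2$ by a parameter $a$: let $I(a) = \int_{0}^{1} \frac{s^{\frac{5}{4}} - s^{a}}{4 \log{\left(s \right)}} \, ds$.

Since $\dfrac{\partial}{\partial a}\,s^{a} = s^{a} \ln s$, the $\ln s$ in the denominator cancels and
$$\frac{dI}{da} = \int_{0}^{1} - \frac{1}{4} s^{a} \, ds = - \frac{1}{4} \left[\frac{s^{a+1}}{a+1}\right]_0^1 = - \frac{1}{4 a + 4}.$$

Integrating with respect to $a$ gives $I(a) = - \frac{\log{\left(a + 1 \right)}}{4} - \frac{\log{\left(2 \right)}}{2} + \frac{\log{\left(3 \right)}}{2} + C$.

At $a = \frac{5}{4}$ the integrand is identically $0$, so $I(\frac{5}{4}) = 0$. The closed form gives $0$, hence $C = 0$.

Setting $a = 2$:
$$I = - \frac{\log{\left(2 \right)}}{2} + \frac{\log{\left(3 \right)}}{4}.$$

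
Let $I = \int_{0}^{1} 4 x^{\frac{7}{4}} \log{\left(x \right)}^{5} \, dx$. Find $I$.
$- \frac{1966080}{1771561}$

Begin with the known integral
$$J(a) = \int_{0}^{1} 4 x^{a} \, dx = \frac{4}{a + 1}.$$

Differentiating under the integral sign brings down a factor of $\ln x$:
$$\frac{dJ}{da} = \int_{0}^{1} 4 x^{a} \log{\left(x \right)} \, dx = - \frac{4}{\left(a + 1\right)^{2}}.$$

Repeating $5$ times in total — each differentiation brings down another $\ln x$ — gives
$$\frac{d^{5}J}{da^{5}} = \int_{0}^{1} 4 x^{a} \log{\left(x \right)}^{5} \, dx = - \frac{480}{\left(a + 1\right)^{6}},$$
and the integrand here is exactly the target integrand, so $I = - \frac{480}{\left(a + 1\right)^{6}}$.

Setting $a = \frac{7}{4}$:
$$I = - \frac{1966080}{1771561}.$$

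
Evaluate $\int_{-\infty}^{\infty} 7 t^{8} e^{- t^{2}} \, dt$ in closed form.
$\frac{735 \sqrt{\pi}}{16}$

Begin with the known integral
$$J(a) = \int_{-\infty}^{\infty} 7 e^{- a t^{2}} \, dt = \frac{7 \sqrt{\pi}}{\sqrt{a}}.$$

Differentiating under the integral sign brings down a factor of $(-t^2)$:
$$\frac{dJ}{da} = \int_{-\infty}^{\infty} - 7 t^{2} e^{- a t^{2}} \, dt = - \frac{7 \sqrt{\pi}}{2 a^{\frac{3}{2}}}.$$

Repeating $4$ times in total — each differentiation brings down another $(-t^2)$ — gives
$$\frac{d^{4}J}{da^{4}} = \int_{-\infty}^{\infty} 7 t^{8} e^{- a t^{2}} \, dt = \frac{735 \sqrt{\pi}}{16 a^{\frac{9}{2}}},$$
and the integrand here is exactly the target integrand, so $I = \frac{735 \sqrt{\pi}}{16 a^{\frac{9}{2}}}$.

Setting $a = 1$:
$$I = \frac{735 \sqrt{\pi}}{16}.$$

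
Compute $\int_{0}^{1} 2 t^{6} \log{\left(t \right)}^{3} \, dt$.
$- \frac{12}{2401}$

Consider the simpler parametrised integral
$$J(a) = \int_{0}^{1} 2 t^{a} \, dt = \frac{2}{a + 1}.$$

Differentiating under the integral sign brings down a factor of $\ln t$:
$$\frac{dJ}{da} = \int_{0}^{1} 2 t^{a} \log{\left(t \right)} \, dt = - \frac{2}{\left(a + 1\right)^{2}}.$$

Repeating $3$ times in total — each differentiation brings down another $\ln t$ — gives
$$\frac{d^{3}J}{da^{3}} = \int_{0}^{1} 2 t^{a} \log{\left(t \right)}^{3} \, dt = - \frac{12}{\left(a + 1\right)^{4}},$$
and the integrand here is exactly the target integrand, so $I = - \frac{12}{\left(a + 1\right)^{4}}$.

Setting $a = 6$:
$$I = - \frac{12}{2401}.$$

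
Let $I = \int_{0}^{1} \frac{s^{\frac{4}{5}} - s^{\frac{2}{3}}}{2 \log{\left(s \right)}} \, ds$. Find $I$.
$- \log{\left(5 \right)} + \frac{3 \log{\left(3 \right)}}{2}$

Introduce a parameter $a$ in the exponent: let $I(a) = \int_{0}^{1} \frac{- s^{\frac{2}{3}} + s^{a}}{2 \log{\left(s \right)}} \, ds$.

Since $\dfrac{\partial}{\partial a}\,s^{a} = s^{a} \ln s$, the $\ln s$ in the denominator cancels and
$$\frac{dI}{da} = \int_{0}^{1} \frac{1}{2} s^{a} \, ds = \frac{1}{2} \left[\frac{s^{a+1}}{a+1}\right]_0^1 = \frac{1}{2 \left(a + 1\right)}.$$

Integrating with respect to $a$ gives $I(a) = \log{\left(\frac{\sqrt{15} \sqrt{a + 1}}{5} \right)} + C$.

At $a = \frac{2}{3}$ the integrand is identically $0$, so $I(\frac{2}{3}) = 0$. The closed form gives $0$, hence $C = 0$.

Setting $a = \frac{4}{5}$:
$$I = - \log{\left(5 \right)} + \frac{3 \log{\left(3 \right)}}{2}.$$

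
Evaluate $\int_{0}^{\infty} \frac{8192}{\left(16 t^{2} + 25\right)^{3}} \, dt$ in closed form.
$\frac{384 \pi}{3125}$

Begin with the known result
$$J(a) = \int_{0}^{\infty} \frac{2}{a^{2} + t^{2}} \, dt = \frac{\pi}{a}.$$

Differentiating under the integral sign with respect to $a$,
$$\frac{dJ}{da} = \int_{0}^{\infty} - \frac{4 a}{\left(a^{2} + t^{2}\right)^{2}} \, dt = - \frac{\pi}{a^{2}},$$
so $\int_{0}^{\infty} \frac{2}{\left(a^{2} + t^{2}\right)^{2}} \, dt = \frac{\pi}{2 a^{3}}$.

Repeating — each differentiation of $1/(t^2+a^2)^j$ produces $-2ja/(t^2+a^2)^{j+1}$ — and dividing through by $-2ja$ at each step yields, after $2$ differentiations in total,
$$\int_{0}^{\infty} \frac{2}{\left(a^{2} + t^{2}\right)^{3}} \, dt = \frac{3 \pi}{8 a^{5}}.$$

Setting $a = \frac{5}{4}$:
$$I = \frac{384 \pi}{3125}.$$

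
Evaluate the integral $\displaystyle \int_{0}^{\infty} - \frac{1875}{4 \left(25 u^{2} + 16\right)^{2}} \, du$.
$- \frac{375 \pi}{1024}$

Start from the standard arctangent integral
$$J(a) = \int_{0}^{\infty} - \frac{3}{4 \left(a^{2} + u^{2}\right)} \, du = - \frac{3 \pi}{8 a}.$$

Differentiating under the integral sign with respect to $a$,
$$\frac{dJ}{da} = \int_{0}^{\infty} \frac{3 a}{2 \left(a^{2} + u^{2}\right)^{2}} \, du = \frac{3 \pi}{8 a^{2}},$$
so $\int_{0}^{\infty} - \frac{3}{4 \left(a^{2} + u^{2}\right)^{2}} \, du = - \frac{3 \pi}{16 a^{3}}$.

Setting $a = \frac{4}{5}$:
$$I = - \frac{375 \pi}{1024}.$$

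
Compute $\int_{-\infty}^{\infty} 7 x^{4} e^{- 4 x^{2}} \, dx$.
$\frac{21 \sqrt{\pi}}{128}$

Consider the simpler parametrised integral
$$J(a) = \int_{-\infty}^{\infty} 7 e^{- a x^{2}} \, dx = \frac{7 \sqrt{\pi}}{\sqrt{a}}.$$

Differentiating under the integral sign brings down a factor of $(-x^2)$:
$$\frac{dJ}{da} = \int_{-\infty}^{\infty} - 7 x^{2} e^{- a x^{2}} \, dx = - \frac{7 \sqrt{\pi}}{2 a^{\frac{3}{2}}}.$$

Repeating twice in total — each differentiation brings down another $(-x^2)$ — gives
$$\frac{d^{2}J}{da^{2}} = \int_{-\infty}^{\infty} 7 x^{4} e^{- a x^{2}} \, dx = \frac{21 \sqrt{\pi}}{4 a^{\frac{5}{2}}},$$
and the integrand here is exactly the target integrand, so $I = \frac{21 \sqrt{\pi}}{4 a^{\frac{5}{2}}}$.

Setting $a = 4$:
$$I = \frac{21 \sqrt{\pi}}{128}.$$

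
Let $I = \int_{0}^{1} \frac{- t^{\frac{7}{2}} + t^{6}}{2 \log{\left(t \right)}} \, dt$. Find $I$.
$\log{\left(\frac{\sqrt{14}}{3} \right)}$

Introduce a parameter $a$ in the exponent: let $I(a) = \int_{0}^{1} \frac{t^{6} - t^{a}}{2 \log{\left(t \right)}} \, dt$.

Since $\dfrac{\partial}{\partial a}\,t^{a} = t^{a} \ln t$, the $\ln t$ in the denominator cancels and
$$\frac{dI}{da} = \int_{0}^{1} - \frac{1}{2} t^{a} \, dt = - \frac{1}{2} \left[\frac{t^{a+1}}{a+1}\right]_0^1 = - \frac{1}{2 a + 2}.$$

Integrating with respect to $a$ gives $I(a) = - \frac{\log{\left(a + 1 \right)}}{2} + \frac{\log{\left(7 \right)}}{2} + C$.

At $a = 6$ the integrand is identically $0$, so $I(6) = 0$. The closed form gives $0$, hence $C = 0$.

Setting $a = \frac{7}{2}$:
$$I = \log{\left(\frac{\sqrt{14}}{3} \right)}.$$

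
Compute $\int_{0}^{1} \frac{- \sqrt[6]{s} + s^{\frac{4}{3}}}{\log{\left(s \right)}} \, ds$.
$\log{\left(2 \right)}$

Consider the one-parameter family: let $I(a) = \int_{0}^{1} \frac{- \sqrt[6]{s} + s^{a}}{\log{\left(s \right)}} \, ds$.

Since $\dfrac{\partial}{\partial a}\,s^{a} = s^{a} \ln s$, the $\ln s$ in the denominator cancels and
$$\frac{dI}{da} = \int_{0}^{1} s^{a} \, ds = \left[\frac{s^{a+1}}{a+1}\right]_0^1 = \frac{1}{a + 1}.$$

Integrating with respect to $a$ gives $I(a) = \log{\left(\frac{6 a}{7} + \frac{6}{7} \right)} + C$.

At $a = \frac{1}{6}$ the integrand is identically $0$, so $I(\frac{1}{6}) = 0$. The closed form gives $0$, hence $C = 0$.

Setting $a = \frac{4}{3}$:
$$I = \log{\left(2 \right)}.$$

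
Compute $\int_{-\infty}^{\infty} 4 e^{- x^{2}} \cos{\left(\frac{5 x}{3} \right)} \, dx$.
$\frac{4 \sqrt{\pi}}{e^{\frac{25}{36}}}$

Treat the cosine frequency as a parameter and define $I(b) = \int_{-\infty}^{\infty} 4 e^{- x^{2}} \cos{\left(b x \right)} \, dx$.

Differentiating under the integral sign,
$$I'(b) = \int_{-\infty}^{\infty} - 4 x e^{- x^{2}} \sin{\left(b x \right)} \, dx.$$

Integrate $\int_{-\infty}^{\infty} x \sin(b x)\, e^{- x^{2}}\, dx$ by parts with $u = \sin(b x)$ and $dv = x\, e^{- x^{2}}\, dx$, giving $v = - \frac{e^{- x^{2}}}{2}$. The boundary term vanishes and
$$\int_{-\infty}^{\infty} x \sin(b x)\, e^{- x^{2}}\, dx = \frac{b}{2} \int_{-\infty}^{\infty} \cos(b x)\, e^{- x^{2}}\, dx,$$
so $I'(b) = - \frac{b}{2}\, I(b)$.

This is a separable first-order ODE; solving with the initial condition $I(0) = \int_{-\infty}^{\infty} 4 e^{- x^{2}}\,dx = 4 \sqrt{\pi}$ gives
$$I(b) = 4 \sqrt{\pi} e^{- \frac{b^{2}}{4}}.$$

Setting $b = \frac{5}{3}$:
$$I = \frac{4 \sqrt{\pi}}{e^{\frac{25}{36}}}.$$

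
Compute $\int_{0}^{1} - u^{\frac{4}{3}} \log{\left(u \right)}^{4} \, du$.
$- \frac{5832}{16807}$

Consider the simpler parametrised integral
$$J(a) = \int_{0}^{1} - u^{a} \, du = - \frac{1}{a + 1}.$$

Differentiating under the integral sign brings down a factor of $\ln u$:
$$\frac{dJ}{da} = \int_{0}^{1} - u^{a} \log{\left(u \right)} \, du = \frac{1}{\left(a + 1\right)^{2}}.$$

Repeating $4$ times in total — each differentiation brings down another $\ln u$ — gives
$$\frac{d^{4}J}{da^{4}} = \int_{0}^{1} - u^{a} \log{\left(u \right)}^{4} \, du = - \frac{24}{\left(a + 1\right)^{5}},$$
and the integrand here is exactly the target integrand, so $I = - \frac{24}{\left(a + 1\right)^{5}}$.

Setting $a = \frac{4}{3}$:
$$I = - \frac{5832}{16807}.$$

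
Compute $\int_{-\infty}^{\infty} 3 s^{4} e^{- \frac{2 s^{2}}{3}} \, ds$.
$\frac{81 \sqrt{6} \sqrt{\pi}}{32}$

Consider the simpler parametrised integral
$$J(a) = \int_{-\infty}^{\infty} 3 e^{- a s^{2}} \, ds = \frac{3 \sqrt{\pi}}{\sqrt{a}}.$$

Differentiating under the integral sign brings down a factor of $(-s^2)$:
$$\frac{dJ}{da} = \int_{-\infty}^{\infty} - 3 s^{2} e^{- a s^{2}} \, ds = - \frac{3 \sqrt{\pi}}{2 a^{\frac{3}{2}}}.$$

Repeating twice in total — each differentiation brings down another $(-s^2)$ — gives
$$\frac{d^{2}J}{da^{2}} = \int_{-\infty}^{\infty} 3 s^{4} e^{- a s^{2}} \, ds = \frac{9 \sqrt{\pi}}{4 a^{\frac{5}{2}}},$$
and the integrand here is exactly the target integrand, so $I = \frac{9 \sqrt{\pi}}{4 a^{\frac{5}{2}}}$.

Setting $a = \frac{2}{3}$:
$$I = \frac{81 \sqrt{6} \sqrt{\pi}}{32}.$$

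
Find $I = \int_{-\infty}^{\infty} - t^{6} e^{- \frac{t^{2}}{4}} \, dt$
$- 240 \sqrt{\pi}$

Begin with the known integral
$$J(a) = \int_{-\infty}^{\infty} - e^{- a t^{2}} \, dt = - \frac{\sqrt{\pi}}{\sqrt{a}}.$$

Differentiating under the integral sign brings down a factor of $(-t^2)$:
$$\frac{dJ}{da} = \int_{-\infty}^{\infty} t^{2} e^{- a t^{2}} \, dt = \frac{\sqrt{\pi}}{2 a^{\frac{3}{2}}}.$$

Repeating $3$ times in total — each differentiation brings down another $(-t^2)$ — gives
$$\frac{d^{3}J}{da^{3}} = \int_{-\infty}^{\infty} t^{6} e^{- a t^{2}} \, dt = \frac{15 \sqrt{\pi}}{8 a^{\frac{7}{2}}},$$
and the integrand here is $(-1)^{3}$ times the target integrand, so $I = (-1)^{3}\,\frac{d^{3}J}{da^{3}} = - \frac{15 \sqrt{\pi}}{8 a^{\frac{7}{2}}}$.

Setting $a = \frac{1}{4}$:
$$I = - 240 \sqrt{\pi}.$$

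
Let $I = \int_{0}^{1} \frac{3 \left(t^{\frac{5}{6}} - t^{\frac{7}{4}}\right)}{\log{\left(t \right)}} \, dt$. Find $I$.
$\log{\left(\frac{8}{27} \right)}$

Consider the one-parameter family: let $I(a) = \int_{0}^{1} \frac{3 \left(- t^{\frac{7}{4}} + t^{a}\right)}{\log{\left(t \right)}} \, dt$.

Since $\dfrac{\partial}{\partial a}\,t^{a} = t^{a} \ln t$, the $\ln t$ in the denominator cancels and
$$\frac{dI}{da} = \int_{0}^{1} 3 t^{a} \, dt = 3 \left[\frac{t^{a+1}}{a+1}\right]_0^1 = \frac{3}{a + 1}.$$

Integrating with respect to $a$ gives $I(a) = \log{\left(\frac{64 \left(a + 1\right)^{3}}{1331} \right)} + C$.

At $a = \frac{7}{4}$ the integrand is identically $0$, so $I(\frac{7}{4}) = 0$. The closed form gives $0$, hence $C = 0$.

Setting $a = \frac{5}{6}$:
$$I = \log{\left(\frac{8}{27} \right)}.$$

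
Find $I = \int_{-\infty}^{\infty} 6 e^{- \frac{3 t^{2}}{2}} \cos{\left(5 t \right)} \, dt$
$\frac{2 \sqrt{6} \sqrt{\pi}}{e^{\frac{25}{6}}}$

Let $b$ denote the cosine frequency and define $I(b) = \int_{-\infty}^{\infty} 6 e^{- \frac{3 t^{2}}{2}} \cos{\left(b t \right)} \, dt$.

Differentiating under the integral sign,
$$I'(b) = \int_{-\infty}^{\infty} - 6 t e^{- \frac{3 t^{2}}{2}} \sin{\left(b t \right)} \, dt.$$

Integrate $\int_{-\infty}^{\infty} t \sin(b t)\, e^{- \frac{3 t^{2}}{2}}\, dt$ by parts with $u = \sin(b t)$ and $dv = t\, e^{- \frac{3 t^{2}}{2}}\, dt$, giving $v = - \frac{e^{- \frac{3 t^{2}}{2}}}{3}$. The boundary term vanishes and
$$\int_{-\infty}^{\infty} t \sin(b t)\, e^{- \frac{3 t^{2}}{2}}\, dt = \frac{b}{3} \int_{-\infty}^{\infty} \cos(b t)\, e^{- \frac{3 t^{2}}{2}}\, dt,$$
so $I'(b) = - \frac{b}{3}\, I(b)$.

This is a separable first-order ODE; solving with the initial condition $I(0) = \int_{-\infty}^{\infty} 6 e^{- \frac{3 t^{2}}{2}}\,dt = 2 \sqrt{6} \sqrt{\pi}$ gives
$$I(b) = 2 \sqrt{6} \sqrt{\pi} e^{- \frac{b^{2}}{6}}.$$

Setting $b = 5$:
$$I = \frac{2 \sqrt{6} \sqrt{\pi}}{e^{\frac{25}{6}}}.$$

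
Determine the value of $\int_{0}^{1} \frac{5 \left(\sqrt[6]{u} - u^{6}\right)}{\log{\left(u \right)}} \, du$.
$- \log{\left(7776 \right)}$

Consider the one-parameter family: let $I(a) = \int_{0}^{1} \frac{5 \left(- u^{6} + u^{a}\right)}{\log{\left(u \right)}} \, du$.

Since $\dfrac{\partial}{\partial a}\,u^{a} = u^{a} \ln u$, the $\ln u$ in the denominator cancels and
$$\frac{dI}{da} = \int_{0}^{1} 5 u^{a} \, du = 5 \left[\frac{u^{a+1}}{a+1}\right]_0^1 = \frac{5}{a + 1}.$$

Integrating with respect to $a$ gives $I(a) = \log{\left(\frac{\left(a + 1\right)^{5}}{16807} \right)} + C$.

At $a = 6$ the integrand is identically $0$, so $I(6) = 0$. The closed form gives $0$, hence $C = 0$.

Setting $a = \frac{1}{6}$:
$$I = - \log{\left(7776 \right)}.$$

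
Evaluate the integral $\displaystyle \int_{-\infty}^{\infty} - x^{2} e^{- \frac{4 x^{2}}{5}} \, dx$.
$- \frac{5 \sqrt{5} \sqrt{\pi}}{16}$

Consider the simpler parametrised integral
$$J(a) = \int_{-\infty}^{\infty} - e^{- a x^{2}} \, dx = - \frac{\sqrt{\pi}}{\sqrt{a}}.$$

Differentiating under the integral sign brings down a factor of $(-x^2)$:
$$\frac{dJ}{da} = \int_{-\infty}^{\infty} x^{2} e^{- a x^{2}} \, dx = \frac{\sqrt{\pi}}{2 a^{\frac{3}{2}}}.$$

The integral on the left is $-I$, so $I = - \frac{\sqrt{\pi}}{2 a^{\frac{3}{2}}}$.

Setting $a = \frac{4}{5}$:
$$I = - \frac{5 \sqrt{5} \sqrt{\pi}}{16}.$$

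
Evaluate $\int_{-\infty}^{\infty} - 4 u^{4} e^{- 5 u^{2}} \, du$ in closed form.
$- \frac{3 \sqrt{5} \sqrt{\pi}}{125}$

Start from the elementary integral
$$J(a) = \int_{-\infty}^{\infty} - 4 e^{- a u^{2}} \, du = - \frac{4 \sqrt{\pi}}{\sqrt{a}}.$$

Differentiating under the integral sign brings down a factor of $(-u^2)$:
$$\frac{dJ}{da} = \int_{-\infty}^{\infty} 4 u^{2} e^{- a u^{2}} \, du = \frac{2 \sqrt{\pi}}{a^{\frac{3}{2}}}.$$

Repeating twice in total — each differentiation brings down another $(-u^2)$ — gives
$$\frac{d^{2}J}{da^{2}} = \int_{-\infty}^{\infty} - 4 u^{4} e^{- a u^{2}} \, du = - \frac{3 \sqrt{\pi}}{a^{\frac{5}{2}}},$$
and the integrand here is exactly the target integrand, so $I = - \frac{3 \sqrt{\pi}}{a^{\frac{5}{2}}}$.

Setting $a = 5$:
$$I = - \frac{3 \sqrt{5} \sqrt{\pi}}{125}.$$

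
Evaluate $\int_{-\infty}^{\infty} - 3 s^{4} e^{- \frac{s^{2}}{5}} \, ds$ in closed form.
$- \frac{225 \sqrt{5} \sqrt{\pi}}{4}$

Start from the elementary integral
$$J(a) = \int_{-\infty}^{\infty} - 3 e^{- a s^{2}} \, ds = - \frac{3 \sqrt{\pi}}{\sqrt{a}}.$$

Differentiating under the integral sign brings down a factor of $(-s^2)$:
$$\frac{dJ}{da} = \int_{-\infty}^{\infty} 3 s^{2} e^{- a s^{2}} \, ds = \frac{3 \sqrt{\pi}}{2 a^{\frac{3}{2}}}.$$

Repeating twice in total — each differentiation brings down another $(-s^2)$ — gives
$$\frac{d^{2}J}{da^{2}} = \int_{-\infty}^{\infty} - 3 s^{4} e^{- a s^{2}} \, ds = - \frac{9 \sqrt{\pi}}{4 a^{\frac{5}{2}}},$$
and the integrand here is exactly the target integrand, so $I = - \frac{9 \sqrt{\pi}}{4 a^{\frac{5}{2}}}$.

Setting $a = \frac{1}{5}$:
$$I = - \frac{225 \sqrt{5} \sqrt{\pi}}{4}.$$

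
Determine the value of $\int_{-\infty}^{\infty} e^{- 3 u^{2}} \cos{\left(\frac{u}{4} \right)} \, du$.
$\frac{\sqrt{3} \sqrt{\pi}}{3 e^{\frac{1}{192}}}$

Let $b$ denote the cosine frequency and define $I(b) = \int_{-\infty}^{\infty} e^{- 3 u^{2}} \cos{\left(b u \right)} \, du$.

Differentiating under the integral sign,
$$I'(b) = \int_{-\infty}^{\infty} - u e^{- 3 u^{2}} \sin{\left(b u \right)} \, du.$$

Integrate $\int_{-\infty}^{\infty} u \sin(b u)\, e^{- 3 u^{2}}\, du$ by parts with $w = \sin(b u)$ and $dv = u\, e^{- 3 u^{2}}\, du$, giving $v = - \frac{e^{- 3 u^{2}}}{6}$. The boundary term vanishes and
$$\int_{-\infty}^{\infty} u \sin(b u)\, e^{- 3 u^{2}}\, du = \frac{b}{6} \int_{-\infty}^{\infty} \cos(b u)\, e^{- 3 u^{2}}\, du,$$
so $I'(b) = - \frac{b}{6}\, I(b)$.

This is a separable first-order ODE; solving with the initial condition $I(0) = \int_{-\infty}^{\infty} e^{- 3 u^{2}}\,du = \frac{\sqrt{3} \sqrt{\pi}}{3}$ gives
$$I(b) = \frac{\sqrt{3} \sqrt{\pi} e^{- \frac{b^{2}}{12}}}{3}.$$

Setting $b = \frac{1}{4}$:
$$I = \frac{\sqrt{3} \sqrt{\pi}}{3 e^{\frac{1}{192}}}.$$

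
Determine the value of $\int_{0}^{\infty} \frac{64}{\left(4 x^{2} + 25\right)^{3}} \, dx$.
$\frac{6 \pi}{3125}$

Recall the elementary integral
$$J(a) = \int_{0}^{\infty} \frac{1}{a^{2} + x^{2}} \, dx = \frac{\pi}{2 a}.$$

Differentiating under the integral sign with respect to $a$,
$$\frac{dJ}{da} = \int_{0}^{\infty} - \frac{2 a}{\left(a^{2} + x^{2}\right)^{2}} \, dx = - \frac{\pi}{2 a^{2}},$$
so $\int_{0}^{\infty} \frac{1}{\left(a^{2} + x^{2}\right)^{2}} \, dx = \frac{\pi}{4 a^{3}}$.

Repeating — each differentiation of $1/(x^2+a^2)^j$ produces $-2ja/(x^2+a^2)^{j+1}$ — and dividing through by $-2ja$ at each step yields, after $2$ differentiations in total,
$$\int_{0}^{\infty} \frac{1}{\left(a^{2} + x^{2}\right)^{3}} \, dx = \frac{3 \pi}{16 a^{5}}.$$

Setting $a = \frac{5}{2}$:
$$I = \frac{6 \pi}{3125}.$$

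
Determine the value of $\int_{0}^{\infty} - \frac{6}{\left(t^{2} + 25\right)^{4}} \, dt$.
$- \frac{3 \pi}{250000}$

Recall the elementary integral
$$J(a) = \int_{0}^{\infty} - \frac{6}{a^{2} + t^{2}} \, dt = - \frac{3 \pi}{a}.$$

Differentiating under the integral sign with respect to $a$,
$$\frac{dJ}{da} = \int_{0}^{\infty} \frac{12 a}{\left(a^{2} + t^{2}\right)^{2}} \, dt = \frac{3 \pi}{a^{2}},$$
so $\int_{0}^{\infty} - \frac{6}{\left(a^{2} + t^{2}\right)^{2}} \, dt = - \frac{3 \pi}{2 a^{3}}$.

Repeating — each differentiation of $1/(t^2+a^2)^j$ produces $-2ja/(t^2+a^2)^{j+1}$ — and dividing through by $-2ja$ at each step yields, after $3$ differentiations in total,
$$\int_{0}^{\infty} - \frac{6}{\left(a^{2} + t^{2}\right)^{4}} \, dt = - \frac{15 \pi}{16 a^{7}}.$$

Setting $a = 5$:
$$I = - \frac{3 \pi}{250000}.$$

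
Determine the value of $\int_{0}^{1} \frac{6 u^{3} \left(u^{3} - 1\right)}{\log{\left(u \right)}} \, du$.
$\log{\left(\frac{117649}{4096} \right)}$

Consider the one-parameter family: let $I(a) = \int_{0}^{1} \frac{6 \left(u^{6} - u^{a}\right)}{\log{\left(u \right)}} \, du$.

Since $\dfrac{\partial}{\partial a}\,u^{a} = u^{a} \ln u$, the $\ln u$ in the denominator cancels and
$$\frac{dI}{da} = \int_{0}^{1} -6 u^{a} \, du = -6 \left[\frac{u^{a+1}}{a+1}\right]_0^1 = - \frac{6}{a + 1}.$$

Integrating with respect to $a$ gives $I(a) = \log{\left(\frac{117649}{\left(a + 1\right)^{6}} \right)} + C$.

At $a = 6$ the integrand is identically $0$, so $I(6) = 0$. The closed form gives $0$, hence $C = 0$.

Setting $a = 3$:
$$I = \log{\left(\frac{117649}{4096} \right)}.$$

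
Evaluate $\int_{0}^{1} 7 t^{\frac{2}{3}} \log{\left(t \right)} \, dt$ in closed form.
$- \frac{63}{25}$

Consider the simpler parametrised integral
$$J(a) = \int_{0}^{1} 7 t^{a} \, dt = \frac{7}{a + 1}.$$

Differentiating under the integral sign brings down a factor of $\ln t$:
$$\frac{dJ}{da} = \int_{0}^{1} 7 t^{a} \log{\left(t \right)} \, dt = - \frac{7}{\left(a + 1\right)^{2}}.$$

The integral on the left is $I$, so $I = - \frac{7}{\left(a + 1\right)^{2}}$.

Setting $a = \frac{2}{3}$:
$$I = - \frac{63}{25}.$$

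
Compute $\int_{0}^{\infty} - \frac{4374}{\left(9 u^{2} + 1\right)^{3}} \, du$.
$- \frac{2187 \pi}{8}$

Recall the elementary integral
$$J(a) = \int_{0}^{\infty} - \frac{6}{a^{2} + u^{2}} \, du = - \frac{3 \pi}{a}.$$

Differentiating under the integral sign with respect to $a$,
$$\frac{dJ}{da} = \int_{0}^{\infty} \frac{12 a}{\left(a^{2} + u^{2}\right)^{2}} \, du = \frac{3 \pi}{a^{2}},$$
so $\int_{0}^{\infty} - \frac{6}{\left(a^{2} + u^{2}\right)^{2}} \, du = - \frac{3 \pi}{2 a^{3}}$.

Repeating — each differentiation of $1/(u^2+a^2)^j$ produces $-2ja/(u^2+a^2)^{j+1}$ — and dividing through by $-2ja$ at each step yields, after $2$ differentiations in total,
$$\int_{0}^{\infty} - \frac{6}{\left(a^{2} + u^{2}\right)^{3}} \, du = - \frac{9 \pi}{8 a^{5}}.$$

Setting $a = \frac{1}{3}$:
$$I = - \frac{2187 \pi}{8}.$$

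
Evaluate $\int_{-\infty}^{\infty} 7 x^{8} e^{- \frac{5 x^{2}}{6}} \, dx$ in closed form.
$\frac{11907 \sqrt{30} \sqrt{\pi}}{625}$

Begin with the known integral
$$J(a) = \int_{-\infty}^{\infty} 7 e^{- a x^{2}} \, dx = \frac{7 \sqrt{\pi}}{\sqrt{a}}.$$

Differentiating under the integral sign brings down a factor of $(-x^2)$:
$$\frac{dJ}{da} = \int_{-\infty}^{\infty} - 7 x^{2} e^{- a x^{2}} \, dx = - \frac{7 \sqrt{\pi}}{2 a^{\frac{3}{2}}}.$$

Repeating $4$ times in total — each differentiation brings down another $(-x^2)$ — gives
$$\frac{d^{4}J}{da^{4}} = \int_{-\infty}^{\infty} 7 x^{8} e^{- a x^{2}} \, dx = \frac{735 \sqrt{\pi}}{16 a^{\frac{9}{2}}},$$
and the integrand here is exactly the target integrand, so $I = \frac{735 \sqrt{\pi}}{16 a^{\frac{9}{2}}}$.

Setting $a = \frac{5}{6}$:
$$I = \frac{11907 \sqrt{30} \sqrt{\pi}}{625}.$$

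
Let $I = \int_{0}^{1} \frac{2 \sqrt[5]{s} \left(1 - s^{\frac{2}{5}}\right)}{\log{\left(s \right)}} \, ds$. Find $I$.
$- \log{\left(\frac{16}{9} \right)}$

Introduce a parameter $a$ in the exponent: let $I(a) = \int_{0}^{1} \frac{2 \left(\sqrt[5]{s} - s^{a}\right)}{\log{\left(s \right)}} \, ds$.

Since $\dfrac{\partial}{\partial a}\,s^{a} = s^{a} \ln s$, the $\ln s$ in the denominator cancels and
$$\frac{dI}{da} = \int_{0}^{1} -2 s^{a} \, ds = -2 \left[\frac{s^{a+1}}{a+1}\right]_0^1 = - \frac{2}{a + 1}.$$

Integrating with respect to $a$ gives $I(a) = - \log{\left(\frac{25 \left(a + 1\right)^{2}}{36} \right)} + C$.

At $a = \frac{1}{5}$ the integrand is identically $0$, so $I(\frac{1}{5}) = 0$. The closed form gives $0$, hence $C = 0$.

Setting $a = \frac{3}{5}$:
$$I = - \log{\left(\frac{16}{9} \right)}.$$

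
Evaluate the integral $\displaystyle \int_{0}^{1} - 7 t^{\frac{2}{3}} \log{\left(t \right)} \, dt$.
$\frac{63}{25}$

Consider the simpler parametrised integral
$$J(a) = \int_{0}^{1} - 7 t^{a} \, dt = - \frac{7}{a + 1}.$$

Differentiating under the integral sign brings down a factor of $\ln t$:
$$\frac{dJ}{da} = \int_{0}^{1} - 7 t^{a} \log{\left(t \right)} \, dt = \frac{7}{\left(a + 1\right)^{2}}.$$

The integral on the left is $I$, so $I = \frac{7}{\left(a + 1\right)^{2}}$.

Setting $a = \frac{2}{3}$:
$$I = \frac{63}{25}.$$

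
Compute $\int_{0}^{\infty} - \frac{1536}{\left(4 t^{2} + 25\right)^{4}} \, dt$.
$- \frac{24 \pi}{15625}$

Start from the standard arctangent integral
$$J(a) = \int_{0}^{\infty} - \frac{6}{a^{2} + t^{2}} \, dt = - \frac{3 \pi}{a}.$$

Differentiating under the integral sign with respect to $a$,
$$\frac{dJ}{da} = \int_{0}^{\infty} \frac{12 a}{\left(a^{2} + t^{2}\right)^{2}} \, dt = \frac{3 \pi}{a^{2}},$$
so $\int_{0}^{\infty} - \frac{6}{\left(a^{2} + t^{2}\right)^{2}} \, dt = - \frac{3 \pi}{2 a^{3}}$.

Repeating — each differentiation of $1/(t^2+a^2)^j$ produces $-2ja/(t^2+a^2)^{j+1}$ — and dividing through by $-2ja$ at each step yields, after $3$ differentiations in total,
$$\int_{0}^{\infty} - \frac{6}{\left(a^{2} + t^{2}\right)^{4}} \, dt = - \frac{15 \pi}{16 a^{7}}.$$

Setting $a = \frac{5}{2}$:
$$I = - \frac{24 \pi}{15625}.$$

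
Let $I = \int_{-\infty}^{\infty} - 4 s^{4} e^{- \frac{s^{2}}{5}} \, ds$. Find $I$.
$- 75 \sqrt{5} \sqrt{\pi}$

Start from the elementary integral
$$J(a) = \int_{-\infty}^{\infty} - 4 e^{- a s^{2}} \, ds = - \frac{4 \sqrt{\pi}}{\sqrt{a}}.$$

Differentiating under the integral sign brings down a factor of $(-s^2)$:
$$\frac{dJ}{da} = \int_{-\infty}^{\infty} 4 s^{2} e^{- a s^{2}} \, ds = \frac{2 \sqrt{\pi}}{a^{\frac{3}{2}}}.$$

Repeating twice in total — each differentiation brings down another $(-s^2)$ — gives
$$\frac{d^{2}J}{da^{2}} = \int_{-\infty}^{\infty} - 4 s^{4} e^{- a s^{2}} \, ds = - \frac{3 \sqrt{\pi}}{a^{\frac{5}{2}}},$$
and the integrand here is exactly the target integrand, so $I = - \frac{3 \sqrt{\pi}}{a^{\frac{5}{2}}}$.

Setting $a = \frac{1}{5}$:
$$I = - 75 \sqrt{5} \sqrt{\pi}.$$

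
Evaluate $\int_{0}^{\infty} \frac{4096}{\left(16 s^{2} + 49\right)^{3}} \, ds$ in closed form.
$\frac{192 \pi}{16807}$

Start from the standard arctangent integral
$$J(a) = \int_{0}^{\infty} \frac{1}{a^{2} + s^{2}} \, ds = \frac{\pi}{2 a}.$$

Differentiating under the integral sign with respect to $a$,
$$\frac{dJ}{da} = \int_{0}^{\infty} - \frac{2 a}{\left(a^{2} + s^{2}\right)^{2}} \, ds = - \frac{\pi}{2 a^{2}},$$
so $\int_{0}^{\infty} \frac{1}{\left(a^{2} + s^{2}\right)^{2}} \, ds = \frac{\pi}{4 a^{3}}$.

Repeating — each differentiation of $1/(s^2+a^2)^j$ produces $-2ja/(s^2+a^2)^{j+1}$ — and dividing through by $-2ja$ at each step yields, after $2$ differentiations in total,
$$\int_{0}^{\infty} \frac{1}{\left(a^{2} + s^{2}\right)^{3}} \, ds = \frac{3 \pi}{16 a^{5}}.$$

Setting $a = \frac{7}{4}$:
$$I = \frac{192 \pi}{16807}.$$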